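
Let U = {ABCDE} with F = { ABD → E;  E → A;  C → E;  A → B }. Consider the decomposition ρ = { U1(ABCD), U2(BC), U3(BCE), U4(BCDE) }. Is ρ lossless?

Chase test. Columns are ABCDE; row i has aⱼ where attribute j ∈ Ui, else bᵢⱼ.
Initial tableau (one row per fragment):
  row 1: a1 a2 a3 a4 b15
  row 2: b21 a2 a3 b24 b25
  row 3: b31 a2 a3 b34 a5
  row 4: b41 a2 a3 a4 a5
Rows 3 and 4 agree on E; apply E→A and equate their A entries.
Rows 1 and 2 agree on C; apply C→E and equate their E entries.
Rows 1 and 3 agree on C; apply C→E and equate their E entries.
Rows 1 and 2 agree on E; apply E→A and equate their A entries.
Rows 1 and 3 agree on E; apply E→A and equate their A entries.
Row 1 is now all distinguished symbols — the join is lossless.

Yes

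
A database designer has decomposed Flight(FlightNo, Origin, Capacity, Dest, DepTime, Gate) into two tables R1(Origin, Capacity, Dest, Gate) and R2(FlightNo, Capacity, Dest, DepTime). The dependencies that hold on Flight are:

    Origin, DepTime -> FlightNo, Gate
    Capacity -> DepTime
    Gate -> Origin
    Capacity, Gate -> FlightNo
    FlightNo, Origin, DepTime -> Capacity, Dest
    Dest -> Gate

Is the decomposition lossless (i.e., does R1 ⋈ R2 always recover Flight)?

Common attributes: R1 ∩ R2 = {Capacity, Dest}.
Closure of {Capacity, Dest}: Capacity → DepTime applies, adding DepTime; Dest → Gate applies, adding Gate; Gate → Origin applies, adding Origin; Capacity, Gate → FlightNo applies, adding FlightNo. So (Capacity, Dest)⁺ = {FlightNo, Origin, Capacity, Dest, DepTime, Gate}.
This closure contains every attribute of R1, so R1 ∩ R2 → R1. The join is lossless.

Yes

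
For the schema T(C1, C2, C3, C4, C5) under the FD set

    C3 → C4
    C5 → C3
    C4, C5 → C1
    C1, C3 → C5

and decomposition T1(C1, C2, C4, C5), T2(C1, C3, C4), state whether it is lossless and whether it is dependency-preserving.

Lossless test: (C1, C4)⁺ = {C1, C4}, which is a superkey of neither fragment — lossy.
Dependency preservation: the restricted closure of {C5} across the fragments never reaches {C3}, so C5 → C3 cannot be enforced without a join — not preserved.

lossy and not dependency-preserving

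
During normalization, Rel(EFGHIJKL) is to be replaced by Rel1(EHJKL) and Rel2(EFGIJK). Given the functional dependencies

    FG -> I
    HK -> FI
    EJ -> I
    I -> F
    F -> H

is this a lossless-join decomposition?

No

Common attributes: Rel1 ∩ Rel2 = {EJK}.
Closure of {EJK}: EJ → I applies, adding I; I → F applies, adding F; F → H applies, adding H. So (EJK)⁺ = {EFHIJK}.
The closure contains neither all of Rel1 = {EHJKL} nor all of Rel2 = {EFGIJK}, so the common attributes are not a superkey of either fragment. The join is lossy.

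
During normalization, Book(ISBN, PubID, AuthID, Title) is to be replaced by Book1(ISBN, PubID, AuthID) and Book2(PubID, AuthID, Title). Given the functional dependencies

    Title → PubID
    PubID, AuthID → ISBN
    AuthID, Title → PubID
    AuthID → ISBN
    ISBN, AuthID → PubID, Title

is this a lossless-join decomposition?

Yes

Common attributes: Book1 ∩ Book2 = {PubID, AuthID}.
Closure of {PubID, AuthID}: PubID, AuthID → ISBN applies, adding ISBN; ISBN, AuthID → PubID, Title applies, adding Title. So (PubID, AuthID)⁺ = {ISBN, PubID, AuthID, Title}.
This closure contains every attribute of Book1, so Book1 ∩ Book2 → Book1. The join is lossless.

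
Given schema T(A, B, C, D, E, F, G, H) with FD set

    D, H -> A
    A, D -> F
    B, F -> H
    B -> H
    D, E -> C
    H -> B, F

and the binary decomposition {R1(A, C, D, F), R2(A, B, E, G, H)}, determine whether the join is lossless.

Common attributes: R1 ∩ R2 = {A}.
No dependency enlarges {A}, so (A)⁺ = {A}.
The closure contains neither all of R1 = {A, C, D, F} nor all of R2 = {A, B, E, G, H}, so the common attributes are not a superkey of either fragment. The join is lossy.

No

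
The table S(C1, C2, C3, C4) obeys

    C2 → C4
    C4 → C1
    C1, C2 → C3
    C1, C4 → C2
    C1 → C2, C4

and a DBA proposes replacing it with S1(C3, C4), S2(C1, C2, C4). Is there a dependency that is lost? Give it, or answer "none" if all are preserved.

C2 → C4 lies within S2.
C4 → C1 lies within S2.
C1, C2 → C3: restricted closure across fragments reaches C3.
C1, C4 → C2 lies within S2.
C1 → C2, C4 lies within S2.
Every dependency is enforceable on the fragments, so the decomposition is dependency-preserving.

none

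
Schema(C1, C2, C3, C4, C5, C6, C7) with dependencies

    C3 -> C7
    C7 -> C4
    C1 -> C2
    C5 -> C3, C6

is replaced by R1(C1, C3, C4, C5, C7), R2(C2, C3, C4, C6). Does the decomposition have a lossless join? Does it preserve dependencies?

Lossless test: (C3, C4)⁺ = {C3, C4, C7}, which is a superkey of neither fragment — lossy.
Dependency preservation: the restricted closure of {C1} across the fragments never reaches {C2}, so C1 → C2 cannot be enforced without a join — not preserved.

lossy and not dependency-preserving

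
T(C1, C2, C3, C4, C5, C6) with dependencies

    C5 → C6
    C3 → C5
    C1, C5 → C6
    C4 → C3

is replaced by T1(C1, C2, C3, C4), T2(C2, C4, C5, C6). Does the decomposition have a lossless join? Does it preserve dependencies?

lossless but not dependency-preserving

Lossless test: (C2, C4)⁺ = {C2, C3, C4, C5, C6}, which contains all of one fragment — lossless.
Dependency preservation: the restricted closure of {C3} across the fragments never reaches {C5}, so C3 → C5 cannot be enforced without a join — not preserved.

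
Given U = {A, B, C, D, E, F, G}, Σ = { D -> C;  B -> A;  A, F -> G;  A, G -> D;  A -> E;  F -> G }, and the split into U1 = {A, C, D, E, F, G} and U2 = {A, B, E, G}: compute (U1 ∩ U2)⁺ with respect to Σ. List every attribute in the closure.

A, C, D, E, G

U1 ∩ U2 = {A, E, G}.
A, G → D applies, adding D
D → C applies, adding C
Closure: {A, C, D, E, G}.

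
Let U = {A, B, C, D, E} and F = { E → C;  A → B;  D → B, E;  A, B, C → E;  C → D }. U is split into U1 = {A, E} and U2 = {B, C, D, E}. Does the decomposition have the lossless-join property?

Yes

Common attributes: U1 ∩ U2 = {E}.
Closure of {E}: E → C applies, adding C; C → D applies, adding D; D → B, E applies, adding B. So (E)⁺ = {B, C, D, E}.
This closure contains every attribute of U2, so U1 ∩ U2 → U2. The join is lossless.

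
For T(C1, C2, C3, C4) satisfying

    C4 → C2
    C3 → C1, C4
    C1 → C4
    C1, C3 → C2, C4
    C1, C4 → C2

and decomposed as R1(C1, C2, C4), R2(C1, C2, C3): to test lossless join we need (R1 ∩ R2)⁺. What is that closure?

C1, C2, C4

R1 ∩ R2 = {C1, C2}.
C1 → C4 applies, adding C4
Closure: {C1, C2, C4}.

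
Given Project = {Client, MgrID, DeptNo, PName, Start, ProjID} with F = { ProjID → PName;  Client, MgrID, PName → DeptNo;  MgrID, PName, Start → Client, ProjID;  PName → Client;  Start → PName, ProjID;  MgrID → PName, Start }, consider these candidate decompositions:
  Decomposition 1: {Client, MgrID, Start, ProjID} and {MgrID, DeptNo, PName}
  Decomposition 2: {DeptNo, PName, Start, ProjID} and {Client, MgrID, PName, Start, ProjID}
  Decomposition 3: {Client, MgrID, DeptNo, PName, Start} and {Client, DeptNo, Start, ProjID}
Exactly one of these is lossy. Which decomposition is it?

Decomposition 2

Decomposition 1: common = {MgrID}, closure = {Client, MgrID, DeptNo, PName, Start, ProjID} → lossless.
Decomposition 2: common = {PName, Start, ProjID}, closure = {Client, PName, Start, ProjID} → lossy.
Decomposition 3: common = {Client, DeptNo, Start}, closure = {Client, DeptNo, PName, Start, ProjID} → lossless.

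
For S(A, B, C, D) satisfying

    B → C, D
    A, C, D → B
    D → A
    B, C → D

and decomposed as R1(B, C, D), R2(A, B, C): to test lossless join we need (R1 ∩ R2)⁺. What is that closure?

R1 ∩ R2 = {B, C}.
B → C, D applies, adding D
D → A applies, adding A
Closure: {A, B, C, D}.

A, B, C, D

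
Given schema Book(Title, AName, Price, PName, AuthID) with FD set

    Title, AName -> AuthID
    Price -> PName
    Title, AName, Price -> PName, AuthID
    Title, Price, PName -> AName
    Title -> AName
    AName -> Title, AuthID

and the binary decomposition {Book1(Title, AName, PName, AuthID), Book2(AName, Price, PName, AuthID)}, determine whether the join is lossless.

Yes

Common attributes: Book1 ∩ Book2 = {AName, PName, AuthID}.
Closure of {AName, PName, AuthID}: AName → Title, AuthID applies, adding Title. So (AName, PName, AuthID)⁺ = {Title, AName, PName, AuthID}.
This closure contains every attribute of Book1, so Book1 ∩ Book2 → Book1. The join is lossless.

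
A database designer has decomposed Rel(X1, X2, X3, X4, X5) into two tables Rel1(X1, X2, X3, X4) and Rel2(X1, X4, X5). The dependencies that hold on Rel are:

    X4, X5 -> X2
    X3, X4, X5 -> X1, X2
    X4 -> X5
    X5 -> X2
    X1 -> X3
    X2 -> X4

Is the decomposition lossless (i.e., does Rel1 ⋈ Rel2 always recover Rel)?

Yes

Common attributes: Rel1 ∩ Rel2 = {X1, X4}.
Closure of {X1, X4}: X4 → X5 applies, adding X5; X5 → X2 applies, adding X2; X1 → X3 applies, adding X3. So (X1, X4)⁺ = {X1, X2, X3, X4, X5}.
This closure contains every attribute of Rel1, so Rel1 ∩ Rel2 → Rel1. The join is lossless.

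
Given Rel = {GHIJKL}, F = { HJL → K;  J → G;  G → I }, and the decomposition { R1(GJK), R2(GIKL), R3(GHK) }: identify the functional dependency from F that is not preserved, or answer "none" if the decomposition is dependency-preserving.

HJL → K

Check HJL → K: no single fragment contains all of {HJKL}, and the restricted closure of {HJL} across the fragments never reaches {K}.
J → G is preserved.
G → I is preserved.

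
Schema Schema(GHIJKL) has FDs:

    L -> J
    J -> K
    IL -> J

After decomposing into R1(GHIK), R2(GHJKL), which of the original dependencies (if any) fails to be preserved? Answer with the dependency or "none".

none

L → J lies within R2.
J → K lies within R2.
IL → J: restricted closure across fragments reaches J.
Every dependency is enforceable on the fragments, so the decomposition is dependency-preserving.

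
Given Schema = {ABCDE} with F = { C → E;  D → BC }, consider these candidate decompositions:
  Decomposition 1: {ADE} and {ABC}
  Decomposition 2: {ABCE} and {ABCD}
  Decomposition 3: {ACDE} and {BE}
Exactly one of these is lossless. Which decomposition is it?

Decomposition 2

Decomposition 1: common = {A}, closure = {A} → lossy.
Decomposition 2: common = {ABC}, closure = {ABCE} → lossless.
Decomposition 3: common = {E}, closure = {E} → lossy.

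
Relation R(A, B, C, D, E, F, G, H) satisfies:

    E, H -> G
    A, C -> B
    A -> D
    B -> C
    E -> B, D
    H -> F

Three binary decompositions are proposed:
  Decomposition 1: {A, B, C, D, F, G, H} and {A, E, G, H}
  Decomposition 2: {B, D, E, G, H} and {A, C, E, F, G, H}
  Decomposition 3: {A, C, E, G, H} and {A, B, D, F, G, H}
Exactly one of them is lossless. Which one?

Decomposition 1: common = {A, G, H}, closure = {A, D, F, G, H} → lossy.
Decomposition 2: common = {E, G, H}, closure = {B, C, D, E, F, G, H} → lossless.
Decomposition 3: common = {A, G, H}, closure = {A, D, F, G, H} → lossy.

Decomposition 2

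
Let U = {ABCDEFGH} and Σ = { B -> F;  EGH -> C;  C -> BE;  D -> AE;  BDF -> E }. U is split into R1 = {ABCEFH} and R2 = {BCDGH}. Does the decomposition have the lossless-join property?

No

Common attributes: R1 ∩ R2 = {BCH}.
Closure of {BCH}: B → F applies, adding F; C → BE applies, adding E. So (BCH)⁺ = {BCEFH}.
The closure contains neither all of R1 = {ABCEFH} nor all of R2 = {BCDGH}, so the common attributes are not a superkey of either fragment. The join is lossy.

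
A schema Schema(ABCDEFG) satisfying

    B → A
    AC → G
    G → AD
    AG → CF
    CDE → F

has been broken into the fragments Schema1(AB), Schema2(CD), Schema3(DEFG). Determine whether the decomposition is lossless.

Chase test. Columns are ABCDEFG; row i has aⱼ where attribute j ∈ Schemai, else bᵢⱼ.
Initial tableau (one row per fragment):
  row 1: a1 a2 b13 b14 b15 b16 b17
  row 2: b21 b22 a3 a4 b25 b26 b27
  row 3: b31 b32 b33 a4 a5 a6 a7
No row becomes fully distinguished — the join is lossy.

No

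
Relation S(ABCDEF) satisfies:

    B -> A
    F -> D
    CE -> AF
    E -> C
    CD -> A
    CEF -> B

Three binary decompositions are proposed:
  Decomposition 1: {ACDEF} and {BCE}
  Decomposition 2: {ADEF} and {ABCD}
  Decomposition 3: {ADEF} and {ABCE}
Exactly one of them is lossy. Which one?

Decomposition 1: common = {CE}, closure = {ABCDEF} → lossless.
Decomposition 2: common = {AD}, closure = {AD} → lossy.
Decomposition 3: common = {AE}, closure = {ABCDEF} → lossless.

Decomposition 2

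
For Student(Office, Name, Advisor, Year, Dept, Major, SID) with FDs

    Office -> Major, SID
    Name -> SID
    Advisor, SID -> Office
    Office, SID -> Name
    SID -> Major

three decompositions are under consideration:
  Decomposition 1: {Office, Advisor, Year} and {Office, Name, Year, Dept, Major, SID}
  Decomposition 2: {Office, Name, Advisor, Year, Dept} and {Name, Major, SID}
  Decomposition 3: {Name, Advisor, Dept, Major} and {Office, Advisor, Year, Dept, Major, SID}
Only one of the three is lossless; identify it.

Decomposition 1: common = {Office, Year}, closure = {Office, Name, Year, Major, SID} → lossy.
Decomposition 2: common = {Name}, closure = {Name, Major, SID} → lossless.
Decomposition 3: common = {Advisor, Dept, Major}, closure = {Advisor, Dept, Major} → lossy.

Decomposition 2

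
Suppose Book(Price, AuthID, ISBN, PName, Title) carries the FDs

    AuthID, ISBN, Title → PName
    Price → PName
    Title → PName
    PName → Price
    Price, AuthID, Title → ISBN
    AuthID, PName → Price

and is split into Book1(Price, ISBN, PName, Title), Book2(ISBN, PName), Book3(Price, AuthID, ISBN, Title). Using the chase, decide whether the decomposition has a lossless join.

Chase test. Columns are Price, AuthID, ISBN, PName, Title; row i has aⱼ where attribute j ∈ Booki, else bᵢⱼ.
Initial tableau (one row per fragment):
  row 1: a1 b12 a3 a4 a5
  row 2: b21 b22 a3 a4 b25
  row 3: a1 a2 a3 b34 a5
Rows 1 and 3 agree on Price; apply Price→PName and equate their PName entries.
Rows 1 and 2 agree on PName; apply PName→Price and equate their Price entries.
Row 3 is now all distinguished symbols — the join is lossless.

Yes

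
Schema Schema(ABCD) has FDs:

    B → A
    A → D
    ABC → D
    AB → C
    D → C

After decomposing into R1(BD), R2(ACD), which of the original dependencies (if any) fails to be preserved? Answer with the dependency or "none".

Check B → A: no single fragment contains all of {AB}, and the restricted closure of {B} across the fragments never reaches {A}.
A → D is preserved.
ABC → D is preserved.
AB → C is preserved.
D → C is preserved.

B → A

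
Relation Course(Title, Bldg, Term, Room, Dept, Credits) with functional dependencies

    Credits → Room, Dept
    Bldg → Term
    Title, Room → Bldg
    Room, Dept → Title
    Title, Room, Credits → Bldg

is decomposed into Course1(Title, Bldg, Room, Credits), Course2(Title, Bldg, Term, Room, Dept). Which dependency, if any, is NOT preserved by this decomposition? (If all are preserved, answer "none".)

Credits → Room, Dept

Check Credits → Room, Dept: no single fragment contains all of {Room, Dept, Credits}, and the restricted closure of {Credits} across the fragments never reaches {Room, Dept}.
Bldg → Term is preserved.
Title, Room → Bldg is preserved.
Room, Dept → Title is preserved.
Title, Room, Credits → Bldg is preserved.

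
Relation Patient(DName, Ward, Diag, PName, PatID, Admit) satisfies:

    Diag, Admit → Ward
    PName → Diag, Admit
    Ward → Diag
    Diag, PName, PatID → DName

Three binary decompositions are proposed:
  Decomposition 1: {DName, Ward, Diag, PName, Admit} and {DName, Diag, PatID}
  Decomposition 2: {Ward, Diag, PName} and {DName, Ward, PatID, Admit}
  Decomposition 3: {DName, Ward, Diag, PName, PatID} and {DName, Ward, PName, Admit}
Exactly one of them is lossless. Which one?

Decomposition 3

Decomposition 1: common = {DName, Diag}, closure = {DName, Diag} → lossy.
Decomposition 2: common = {Ward}, closure = {Ward, Diag} → lossy.
Decomposition 3: common = {DName, Ward, PName}, closure = {DName, Ward, Diag, PName, Admit} → lossless.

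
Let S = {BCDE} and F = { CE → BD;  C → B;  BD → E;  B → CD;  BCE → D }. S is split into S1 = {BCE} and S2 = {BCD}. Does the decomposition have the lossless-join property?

Common attributes: S1 ∩ S2 = {BC}.
Closure of {BC}: B → CD applies, adding D; BD → E applies, adding E. So (BC)⁺ = {BCDE}.
This closure contains every attribute of S1, so S1 ∩ S2 → S1. The join is lossless.

Yes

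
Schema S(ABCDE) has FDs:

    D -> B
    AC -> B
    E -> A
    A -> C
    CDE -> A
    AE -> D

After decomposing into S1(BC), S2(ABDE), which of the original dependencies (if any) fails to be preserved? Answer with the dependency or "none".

Check A → C: no single fragment contains all of {AC}, and the restricted closure of {A} across the fragments never reaches {C}.
D → B is preserved.
AC → B is preserved.
E → A is preserved.
CDE → A is preserved.
AE → D is preserved.

A -> C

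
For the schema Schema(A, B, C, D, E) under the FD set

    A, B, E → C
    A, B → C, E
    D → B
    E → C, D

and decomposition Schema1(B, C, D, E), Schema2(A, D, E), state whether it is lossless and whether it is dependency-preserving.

lossless but not dependency-preserving

Lossless test: (D, E)⁺ = {B, C, D, E}, which contains all of one fragment — lossless.
Dependency preservation: the restricted closure of {A, B} across the fragments never reaches {C, E}, so A, B → C, E cannot be enforced without a join — not preserved.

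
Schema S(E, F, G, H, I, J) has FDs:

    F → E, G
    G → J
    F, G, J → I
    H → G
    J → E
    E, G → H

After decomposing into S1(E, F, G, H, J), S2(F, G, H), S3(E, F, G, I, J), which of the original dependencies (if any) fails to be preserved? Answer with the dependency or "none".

F → E, G lies within S1.
G → J lies within S1.
F, G, J → I lies within S3.
H → G lies within S1.
J → E lies within S1.
E, G → H lies within S1.
Every dependency is enforceable on the fragments, so the decomposition is dependency-preserving.

none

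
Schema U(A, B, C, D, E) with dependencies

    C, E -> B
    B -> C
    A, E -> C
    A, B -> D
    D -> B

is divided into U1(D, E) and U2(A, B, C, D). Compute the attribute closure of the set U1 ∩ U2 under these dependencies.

U1 ∩ U2 = {D}.
D → B applies, adding B
B → C applies, adding C
Closure: {B, C, D}.

B, C, D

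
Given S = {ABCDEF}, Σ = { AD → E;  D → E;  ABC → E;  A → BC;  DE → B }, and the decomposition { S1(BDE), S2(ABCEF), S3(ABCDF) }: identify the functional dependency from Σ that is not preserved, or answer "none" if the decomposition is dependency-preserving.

none

AD → E: restricted closure across fragments reaches E.
D → E lies within S1.
ABC → E lies within S2.
A → BC lies within S2.
DE → B lies within S1.
Every dependency is enforceable on the fragments, so the decomposition is dependency-preserving.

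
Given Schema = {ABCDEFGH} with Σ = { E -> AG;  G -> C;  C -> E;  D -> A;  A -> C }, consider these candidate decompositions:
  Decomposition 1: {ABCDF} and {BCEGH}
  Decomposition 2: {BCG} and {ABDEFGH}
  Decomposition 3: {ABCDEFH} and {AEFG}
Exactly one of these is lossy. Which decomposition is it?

Decomposition 1: common = {BC}, closure = {ABCEG} → lossy.
Decomposition 2: common = {BG}, closure = {ABCEG} → lossless.
Decomposition 3: common = {AEF}, closure = {ACEFG} → lossless.

Decomposition 1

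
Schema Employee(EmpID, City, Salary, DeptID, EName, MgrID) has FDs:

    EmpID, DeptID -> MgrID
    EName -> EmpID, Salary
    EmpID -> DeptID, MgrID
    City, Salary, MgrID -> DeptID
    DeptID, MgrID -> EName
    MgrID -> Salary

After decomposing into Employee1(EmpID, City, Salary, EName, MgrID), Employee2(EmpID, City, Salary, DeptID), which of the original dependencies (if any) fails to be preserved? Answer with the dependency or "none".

Check DeptID, MgrID → EName: no single fragment contains all of {DeptID, EName, MgrID}, and the restricted closure of {DeptID, MgrID} across the fragments never reaches {EName}.
EmpID, DeptID → MgrID is preserved.
EName → EmpID, Salary is preserved.
EmpID → DeptID, MgrID is preserved.
City, Salary, MgrID → DeptID is preserved.
MgrID → Salary is preserved.

DeptID, MgrID -> EName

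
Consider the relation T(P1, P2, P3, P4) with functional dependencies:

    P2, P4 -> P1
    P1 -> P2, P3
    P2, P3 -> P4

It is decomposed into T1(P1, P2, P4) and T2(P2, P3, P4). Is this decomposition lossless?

Common attributes: T1 ∩ T2 = {P2, P4}.
Closure of {P2, P4}: P2, P4 → P1 applies, adding P1; P1 → P2, P3 applies, adding P3. So (P2, P4)⁺ = {P1, P2, P3, P4}.
This closure contains every attribute of T1, so T1 ∩ T2 → T1. The join is lossless.

Yes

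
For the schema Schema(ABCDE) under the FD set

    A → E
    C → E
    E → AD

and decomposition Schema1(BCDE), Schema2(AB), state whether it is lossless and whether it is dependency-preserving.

Lossless test: (B)⁺ = {B}, which is a superkey of neither fragment — lossy.
Dependency preservation: the restricted closure of {A} across the fragments never reaches {E}, so A → E cannot be enforced without a join — not preserved.

lossy and not dependency-preserving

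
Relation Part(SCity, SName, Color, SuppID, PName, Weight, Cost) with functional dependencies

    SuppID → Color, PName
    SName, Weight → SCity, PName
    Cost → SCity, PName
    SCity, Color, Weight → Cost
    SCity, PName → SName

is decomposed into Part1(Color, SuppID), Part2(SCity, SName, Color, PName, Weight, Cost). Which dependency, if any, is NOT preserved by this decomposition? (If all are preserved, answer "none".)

Check SuppID → Color, PName: no single fragment contains all of {Color, SuppID, PName}, and the restricted closure of {SuppID} across the fragments never reaches {Color, PName}.
SName, Weight → SCity, PName is preserved.
Cost → SCity, PName is preserved.
SCity, Color, Weight → Cost is preserved.
SCity, PName → SName is preserved.

SuppID → Color, PName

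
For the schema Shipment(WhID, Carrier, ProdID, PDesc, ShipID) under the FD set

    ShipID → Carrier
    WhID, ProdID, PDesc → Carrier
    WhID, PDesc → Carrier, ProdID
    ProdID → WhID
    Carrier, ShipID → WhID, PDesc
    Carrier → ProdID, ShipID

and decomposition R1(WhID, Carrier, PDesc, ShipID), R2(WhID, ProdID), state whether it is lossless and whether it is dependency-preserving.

Lossless test: (WhID)⁺ = {WhID}, which is a superkey of neither fragment — lossy.
Dependency preservation: the restricted closure of {WhID, PDesc} across the fragments never reaches {Carrier, ProdID}, so WhID, PDesc → Carrier, ProdID cannot be enforced without a join — not preserved.

lossy and not dependency-preserving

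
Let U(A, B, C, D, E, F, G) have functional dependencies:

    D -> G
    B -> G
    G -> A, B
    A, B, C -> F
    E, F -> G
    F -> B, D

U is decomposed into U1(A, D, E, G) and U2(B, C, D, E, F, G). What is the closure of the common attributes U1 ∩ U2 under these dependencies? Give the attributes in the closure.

A, B, D, E, G

U1 ∩ U2 = {D, E, G}.
G → A, B applies, adding A, B
Closure: {A, B, D, E, G}.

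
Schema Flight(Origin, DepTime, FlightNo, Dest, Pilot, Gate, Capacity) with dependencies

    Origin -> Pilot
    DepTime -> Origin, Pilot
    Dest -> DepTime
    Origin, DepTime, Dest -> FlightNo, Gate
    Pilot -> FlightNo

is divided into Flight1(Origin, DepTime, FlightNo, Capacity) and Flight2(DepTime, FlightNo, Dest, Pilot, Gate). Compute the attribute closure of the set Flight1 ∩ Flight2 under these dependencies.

Flight1 ∩ Flight2 = {DepTime, FlightNo}.
DepTime → Origin, Pilot applies, adding Origin, Pilot
Closure: {Origin, DepTime, FlightNo, Pilot}.

Origin, DepTime, FlightNo, Pilot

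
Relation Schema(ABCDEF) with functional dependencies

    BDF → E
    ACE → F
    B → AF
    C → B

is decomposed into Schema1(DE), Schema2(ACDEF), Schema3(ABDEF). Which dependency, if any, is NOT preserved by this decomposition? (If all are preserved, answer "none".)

C → B

Check C → B: no single fragment contains all of {BC}, and the restricted closure of {C} across the fragments never reaches {B}.
BDF → E is preserved.
ACE → F is preserved.
B → AF is preserved.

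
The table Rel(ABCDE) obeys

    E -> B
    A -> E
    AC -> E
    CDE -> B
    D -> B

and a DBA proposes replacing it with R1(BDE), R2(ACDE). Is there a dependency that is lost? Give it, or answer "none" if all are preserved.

E → B lies within R1.
A → E lies within R2.
AC → E lies within R2.
CDE → B: restricted closure across fragments reaches B.
D → B lies within R1.
Every dependency is enforceable on the fragments, so the decomposition is dependency-preserving.

none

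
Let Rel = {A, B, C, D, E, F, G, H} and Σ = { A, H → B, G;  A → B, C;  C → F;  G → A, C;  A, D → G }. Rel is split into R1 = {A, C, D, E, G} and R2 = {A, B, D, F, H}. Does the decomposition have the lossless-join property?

No

Common attributes: R1 ∩ R2 = {A, D}.
Closure of {A, D}: A → B, C applies, adding B, C; C → F applies, adding F; A, D → G applies, adding G. So (A, D)⁺ = {A, B, C, D, F, G}.
The closure contains neither all of R1 = {A, C, D, E, G} nor all of R2 = {A, B, D, F, H}, so the common attributes are not a superkey of either fragment. The join is lossy.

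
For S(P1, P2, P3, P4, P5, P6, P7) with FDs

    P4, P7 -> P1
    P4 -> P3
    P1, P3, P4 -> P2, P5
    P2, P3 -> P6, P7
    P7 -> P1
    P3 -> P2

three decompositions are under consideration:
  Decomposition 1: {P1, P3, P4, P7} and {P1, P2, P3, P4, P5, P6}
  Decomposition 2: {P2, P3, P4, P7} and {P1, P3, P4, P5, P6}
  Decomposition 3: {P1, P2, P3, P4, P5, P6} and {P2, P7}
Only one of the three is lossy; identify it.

Decomposition 3

Decomposition 1: common = {P1, P3, P4}, closure = {P1, P2, P3, P4, P5, P6, P7} → lossless.
Decomposition 2: common = {P3, P4}, closure = {P1, P2, P3, P4, P5, P6, P7} → lossless.
Decomposition 3: common = {P2}, closure = {P2} → lossy.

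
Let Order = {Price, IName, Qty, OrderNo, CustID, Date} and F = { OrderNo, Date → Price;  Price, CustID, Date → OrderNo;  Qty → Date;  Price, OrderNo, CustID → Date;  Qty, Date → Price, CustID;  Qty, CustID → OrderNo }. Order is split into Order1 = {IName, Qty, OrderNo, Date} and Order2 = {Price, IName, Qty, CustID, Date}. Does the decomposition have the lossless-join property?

Common attributes: Order1 ∩ Order2 = {IName, Qty, Date}.
Closure of {IName, Qty, Date}: Qty, Date → Price, CustID applies, adding Price, CustID; Qty, CustID → OrderNo applies, adding OrderNo. So (IName, Qty, Date)⁺ = {Price, IName, Qty, OrderNo, CustID, Date}.
This closure contains every attribute of Order1, so Order1 ∩ Order2 → Order1. The join is lossless.

Yes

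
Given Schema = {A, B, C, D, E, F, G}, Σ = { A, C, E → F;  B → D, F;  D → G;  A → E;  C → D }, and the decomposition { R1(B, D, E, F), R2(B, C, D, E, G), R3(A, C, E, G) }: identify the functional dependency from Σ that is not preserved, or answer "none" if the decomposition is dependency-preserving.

Check A, C, E → F: no single fragment contains all of {A, C, E, F}, and the restricted closure of {A, C, E} across the fragments never reaches {F}.
B → D, F is preserved.
D → G is preserved.
A → E is preserved.
C → D is preserved.

A, C, E → F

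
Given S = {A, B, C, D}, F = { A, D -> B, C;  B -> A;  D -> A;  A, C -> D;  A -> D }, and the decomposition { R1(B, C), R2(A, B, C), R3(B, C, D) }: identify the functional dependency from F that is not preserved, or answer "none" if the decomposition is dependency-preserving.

none

A, D → B, C: restricted closure across fragments reaches B, C.
B → A lies within R2.
D → A: restricted closure across fragments reaches A.
A, C → D: restricted closure across fragments reaches D.
A → D: restricted closure across fragments reaches D.
Every dependency is enforceable on the fragments, so the decomposition is dependency-preserving.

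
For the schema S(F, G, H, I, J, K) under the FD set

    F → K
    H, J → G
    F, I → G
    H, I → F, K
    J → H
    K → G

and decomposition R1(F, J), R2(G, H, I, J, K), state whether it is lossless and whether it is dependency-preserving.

Lossless test: (J)⁺ = {G, H, J}, which is a superkey of neither fragment — lossy.
Dependency preservation: the restricted closure of {F} across the fragments never reaches {K}, so F → K cannot be enforced without a join — not preserved.

lossy and not dependency-preserving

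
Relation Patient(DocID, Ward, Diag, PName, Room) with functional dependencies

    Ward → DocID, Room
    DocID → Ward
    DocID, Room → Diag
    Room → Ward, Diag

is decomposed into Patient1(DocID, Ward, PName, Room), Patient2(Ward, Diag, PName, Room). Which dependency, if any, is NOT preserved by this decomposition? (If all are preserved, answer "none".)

Ward → DocID, Room lies within Patient1.
DocID → Ward lies within Patient1.
DocID, Room → Diag: restricted closure across fragments reaches Diag.
Room → Ward, Diag lies within Patient2.
Every dependency is enforceable on the fragments, so the decomposition is dependency-preserving.

none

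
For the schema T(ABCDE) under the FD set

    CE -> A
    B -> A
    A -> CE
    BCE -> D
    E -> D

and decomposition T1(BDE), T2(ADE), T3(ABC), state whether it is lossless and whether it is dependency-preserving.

lossless but not dependency-preserving

Lossless test (chase): Rows 1 and 3 agree on B; apply B→A and equate their A entries. Rows 1 and 2 agree on A; apply A→CE and equate their CE entries. Rows 1 and 3 agree on A; apply A→CE and equate their CE entries. Rows 1 and 3 agree on BCE; apply BCE→D and equate their D entries. Row 1 is now all distinguished symbols — the join is lossless.
Dependency preservation: the restricted closure of {CE} across the fragments never reaches {A}, so CE → A cannot be enforced without a join — not preserved.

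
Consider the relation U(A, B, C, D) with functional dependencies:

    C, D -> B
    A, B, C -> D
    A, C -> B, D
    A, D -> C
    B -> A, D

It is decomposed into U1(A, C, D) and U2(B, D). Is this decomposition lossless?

Common attributes: U1 ∩ U2 = {D}.
No dependency enlarges {D}, so (D)⁺ = {D}.
The closure contains neither all of U1 = {A, C, D} nor all of U2 = {B, D}, so the common attributes are not a superkey of either fragment. The join is lossy.

No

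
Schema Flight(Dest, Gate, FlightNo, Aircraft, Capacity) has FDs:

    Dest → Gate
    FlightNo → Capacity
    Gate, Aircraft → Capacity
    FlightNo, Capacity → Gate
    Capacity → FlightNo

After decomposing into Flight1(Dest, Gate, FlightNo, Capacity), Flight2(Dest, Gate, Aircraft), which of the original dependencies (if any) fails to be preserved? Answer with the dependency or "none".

Gate, Aircraft → Capacity

Check Gate, Aircraft → Capacity: no single fragment contains all of {Gate, Aircraft, Capacity}, and the restricted closure of {Gate, Aircraft} across the fragments never reaches {Capacity}.
Dest → Gate is preserved.
FlightNo → Capacity is preserved.
FlightNo, Capacity → Gate is preserved.
Capacity → FlightNo is preserved.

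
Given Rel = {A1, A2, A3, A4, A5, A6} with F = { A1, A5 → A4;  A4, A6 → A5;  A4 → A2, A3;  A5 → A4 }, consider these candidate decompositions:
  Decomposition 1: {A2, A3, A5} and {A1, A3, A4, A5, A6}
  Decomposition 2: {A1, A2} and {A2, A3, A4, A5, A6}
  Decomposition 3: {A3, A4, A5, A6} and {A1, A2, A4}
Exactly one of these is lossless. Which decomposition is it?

Decomposition 1

Decomposition 1: common = {A3, A5}, closure = {A2, A3, A4, A5} → lossless.
Decomposition 2: common = {A2}, closure = {A2} → lossy.
Decomposition 3: common = {A4}, closure = {A2, A3, A4} → lossy.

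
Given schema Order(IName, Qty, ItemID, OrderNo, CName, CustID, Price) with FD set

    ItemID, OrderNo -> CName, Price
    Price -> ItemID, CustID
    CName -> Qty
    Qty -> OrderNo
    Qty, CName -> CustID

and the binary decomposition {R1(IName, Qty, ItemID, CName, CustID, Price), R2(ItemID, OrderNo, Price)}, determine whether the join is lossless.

No

Common attributes: R1 ∩ R2 = {ItemID, Price}.
Closure of {ItemID, Price}: Price → ItemID, CustID applies, adding CustID. So (ItemID, Price)⁺ = {ItemID, CustID, Price}.
The closure contains neither all of R1 = {IName, Qty, ItemID, CName, CustID, Price} nor all of R2 = {ItemID, OrderNo, Price}, so the common attributes are not a superkey of either fragment. The join is lossy.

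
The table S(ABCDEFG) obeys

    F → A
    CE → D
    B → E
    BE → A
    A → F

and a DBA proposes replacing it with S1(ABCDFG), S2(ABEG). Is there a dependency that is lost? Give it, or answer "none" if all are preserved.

Check CE → D: no single fragment contains all of {CDE}, and the restricted closure of {CE} across the fragments never reaches {D}.
F → A is preserved.
B → E is preserved.
BE → A is preserved.
A → F is preserved.

CE → D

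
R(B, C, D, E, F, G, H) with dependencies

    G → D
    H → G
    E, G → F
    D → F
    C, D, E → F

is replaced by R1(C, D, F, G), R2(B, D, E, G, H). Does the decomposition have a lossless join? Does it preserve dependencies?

Lossless test: (D, G)⁺ = {D, F, G}, which is a superkey of neither fragment — lossy.
Dependency preservation: E, G → F; C, D, E → F are not contained in any single fragment, but the restricted closure of each left-hand side across the fragments still reaches the right-hand side; the remaining FDs each lie inside some fragment. All dependencies are preserved.

lossy but dependency-preserving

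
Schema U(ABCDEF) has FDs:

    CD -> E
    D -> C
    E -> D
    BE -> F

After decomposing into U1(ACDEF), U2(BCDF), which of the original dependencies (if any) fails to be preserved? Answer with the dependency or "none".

none

CD → E lies within U1.
D → C lies within U1.
E → D lies within U1.
BE → F: restricted closure across fragments reaches F.
Every dependency is enforceable on the fragments, so the decomposition is dependency-preserving.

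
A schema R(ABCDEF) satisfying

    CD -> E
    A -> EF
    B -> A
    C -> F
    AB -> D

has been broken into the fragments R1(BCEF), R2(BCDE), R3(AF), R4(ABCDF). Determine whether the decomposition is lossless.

Yes

Chase test. Columns are ABCDEF; row i has aⱼ where attribute j ∈ Ri, else bᵢⱼ.
Initial tableau (one row per fragment):
  row 1: b11 a2 a3 b14 a5 a6
  row 2: b21 a2 a3 a4 a5 b26
  row 3: a1 b32 b33 b34 b35 a6
  row 4: a1 a2 a3 a4 b45 a6
Rows 2 and 4 agree on CD; apply CD→E and equate their E entries.
Rows 3 and 4 agree on A; apply A→EF and equate their EF entries.
Rows 1 and 2 agree on B; apply B→A and equate their A entries.
Rows 1 and 4 agree on B; apply B→A and equate their A entries.
Rows 1 and 2 agree on C; apply C→F and equate their F entries.
Rows 1 and 2 agree on AB; apply AB→D and equate their D entries.
Row 1 is now all distinguished symbols — the join is lossless.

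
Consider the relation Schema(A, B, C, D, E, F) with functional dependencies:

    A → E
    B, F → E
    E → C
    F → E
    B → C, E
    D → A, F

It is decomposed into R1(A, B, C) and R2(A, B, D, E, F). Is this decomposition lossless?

Common attributes: R1 ∩ R2 = {A, B}.
Closure of {A, B}: A → E applies, adding E; E → C applies, adding C. So (A, B)⁺ = {A, B, C, E}.
This closure contains every attribute of R1, so R1 ∩ R2 → R1. The join is lossless.

Yes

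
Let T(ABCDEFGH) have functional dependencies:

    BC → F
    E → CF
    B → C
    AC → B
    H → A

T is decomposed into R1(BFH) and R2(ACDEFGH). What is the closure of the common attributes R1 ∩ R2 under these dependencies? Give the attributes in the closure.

AFH

R1 ∩ R2 = {FH}.
H → A applies, adding A
Closure: {AFH}.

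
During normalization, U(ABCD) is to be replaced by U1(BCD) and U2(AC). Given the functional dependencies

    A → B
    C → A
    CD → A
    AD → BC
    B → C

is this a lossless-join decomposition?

Common attributes: U1 ∩ U2 = {C}.
Closure of {C}: C → A applies, adding A; A → B applies, adding B. So (C)⁺ = {ABC}.
This closure contains every attribute of U2, so U1 ∩ U2 → U2. The join is lossless.

Yes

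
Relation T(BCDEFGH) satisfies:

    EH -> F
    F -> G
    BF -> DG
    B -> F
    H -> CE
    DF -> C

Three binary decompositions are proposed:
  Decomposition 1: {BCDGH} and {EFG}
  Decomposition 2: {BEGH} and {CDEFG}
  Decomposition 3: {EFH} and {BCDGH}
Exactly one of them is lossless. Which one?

Decomposition 1: common = {G}, closure = {G} → lossy.
Decomposition 2: common = {EG}, closure = {EG} → lossy.
Decomposition 3: common = {H}, closure = {CEFGH} → lossless.

Decomposition 3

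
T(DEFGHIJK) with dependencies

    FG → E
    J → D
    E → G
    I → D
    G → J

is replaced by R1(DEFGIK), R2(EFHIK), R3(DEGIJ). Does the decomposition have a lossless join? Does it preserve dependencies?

lossless and dependency-preserving

Lossless test (chase): Rows 1 and 2 agree on E; apply E→G and equate their G entries. Rows 1 and 2 agree on I; apply I→D and equate their D entries. Rows 1 and 2 agree on G; apply G→J and equate their J entries. Rows 1 and 3 agree on G; apply G→J and equate their J entries. Row 2 is now all distinguished symbols — the join is lossless.
Dependency preservation: every FD's attributes lie within a single fragment, so each can be enforced locally — preserved.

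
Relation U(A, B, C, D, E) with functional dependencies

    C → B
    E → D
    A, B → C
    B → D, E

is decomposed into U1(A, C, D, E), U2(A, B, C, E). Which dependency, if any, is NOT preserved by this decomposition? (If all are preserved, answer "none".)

none

C → B lies within U2.
E → D lies within U1.
A, B → C lies within U2.
B → D, E: restricted closure across fragments reaches D, E.
Every dependency is enforceable on the fragments, so the decomposition is dependency-preserving.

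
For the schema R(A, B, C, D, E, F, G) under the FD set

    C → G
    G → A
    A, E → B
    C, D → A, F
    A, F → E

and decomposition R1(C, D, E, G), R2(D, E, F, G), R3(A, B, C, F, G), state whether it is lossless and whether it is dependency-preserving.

Lossless test (chase): Rows 1 and 2 agree on G; apply G→A and equate their A entries. Rows 1 and 3 agree on G; apply G→A and equate their A entries. Rows 1 and 2 agree on A, E; apply A, E→B and equate their B entries. Rows 2 and 3 agree on A, F; apply A, F→E and equate their E entries. Rows 1 and 3 agree on A, E; apply A, E→B and equate their B entries. No row becomes fully distinguished — the join is lossy.
Dependency preservation: the restricted closure of {A, E} across the fragments never reaches {B}, so A, E → B cannot be enforced without a join — not preserved.

lossy and not dependency-preserving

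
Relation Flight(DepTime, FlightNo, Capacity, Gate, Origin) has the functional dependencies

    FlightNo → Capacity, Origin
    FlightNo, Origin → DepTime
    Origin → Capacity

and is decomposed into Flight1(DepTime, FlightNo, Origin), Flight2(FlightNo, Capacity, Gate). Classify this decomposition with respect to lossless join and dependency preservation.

Lossless test: (FlightNo)⁺ = {DepTime, FlightNo, Capacity, Origin}, which contains all of one fragment — lossless.
Dependency preservation: the restricted closure of {Origin} across the fragments never reaches {Capacity}, so Origin → Capacity cannot be enforced without a join — not preserved.

lossless but not dependency-preserving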